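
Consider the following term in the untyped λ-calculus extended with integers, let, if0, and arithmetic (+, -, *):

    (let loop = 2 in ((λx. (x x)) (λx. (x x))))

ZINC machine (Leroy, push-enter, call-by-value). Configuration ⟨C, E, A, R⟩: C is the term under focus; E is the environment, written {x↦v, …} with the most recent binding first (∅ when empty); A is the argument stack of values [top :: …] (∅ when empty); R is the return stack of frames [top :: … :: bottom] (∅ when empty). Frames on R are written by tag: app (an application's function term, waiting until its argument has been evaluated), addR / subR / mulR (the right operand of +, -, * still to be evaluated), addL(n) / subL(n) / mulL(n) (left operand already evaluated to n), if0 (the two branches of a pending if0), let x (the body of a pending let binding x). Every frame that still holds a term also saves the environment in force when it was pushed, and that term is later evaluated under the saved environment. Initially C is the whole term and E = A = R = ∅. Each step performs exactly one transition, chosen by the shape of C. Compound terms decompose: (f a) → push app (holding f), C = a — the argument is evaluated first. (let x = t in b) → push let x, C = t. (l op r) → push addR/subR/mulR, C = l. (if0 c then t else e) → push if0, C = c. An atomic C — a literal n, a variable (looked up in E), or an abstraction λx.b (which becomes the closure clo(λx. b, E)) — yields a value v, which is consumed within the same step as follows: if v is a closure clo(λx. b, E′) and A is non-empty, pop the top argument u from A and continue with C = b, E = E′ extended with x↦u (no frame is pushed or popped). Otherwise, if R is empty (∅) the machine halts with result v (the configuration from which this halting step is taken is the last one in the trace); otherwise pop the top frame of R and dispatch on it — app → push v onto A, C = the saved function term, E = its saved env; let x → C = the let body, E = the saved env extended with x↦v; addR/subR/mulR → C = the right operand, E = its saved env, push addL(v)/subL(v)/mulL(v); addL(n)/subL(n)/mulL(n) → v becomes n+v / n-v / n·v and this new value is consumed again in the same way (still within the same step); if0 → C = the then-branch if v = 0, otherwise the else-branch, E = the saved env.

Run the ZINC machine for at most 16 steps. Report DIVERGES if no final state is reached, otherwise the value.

0. ⟨C=(let loop = 2 in ((λx. (x x)) (λx. (x x)))); E=∅; A=∅; R=∅⟩
1. ⟨C=2; E=∅; A=∅; R=[let loop]⟩
2. ⟨C=((λx. (x x)) (λx. (x x))); E={loop↦2}; A=∅; R=∅⟩
3. ⟨C=(λx. (x x)); E={loop↦2}; A=∅; R=[app]⟩
4. ⟨C=(λx. (x x)); E={loop↦2}; A=[clo(λx. (x x), {loop↦2})]; R=∅⟩
5. ⟨C=(x x); E={x↦clo(λx. (x x), {loop↦2}), loop↦2}; A=∅; R=∅⟩
6. ⟨C=x; E={x↦clo(λx. (x x), {loop↦2}), loop↦2}; A=∅; R=[app]⟩
7. ⟨C=x; E={x↦clo(λx. (x x), {loop↦2}), loop↦2}; A=[clo(λx. (x x), {loop↦2})]; R=∅⟩
… configuration repeats with period 3 (steps 5–7 recur indefinitely) …

Answer: DIVERGES (no final state within 16 steps)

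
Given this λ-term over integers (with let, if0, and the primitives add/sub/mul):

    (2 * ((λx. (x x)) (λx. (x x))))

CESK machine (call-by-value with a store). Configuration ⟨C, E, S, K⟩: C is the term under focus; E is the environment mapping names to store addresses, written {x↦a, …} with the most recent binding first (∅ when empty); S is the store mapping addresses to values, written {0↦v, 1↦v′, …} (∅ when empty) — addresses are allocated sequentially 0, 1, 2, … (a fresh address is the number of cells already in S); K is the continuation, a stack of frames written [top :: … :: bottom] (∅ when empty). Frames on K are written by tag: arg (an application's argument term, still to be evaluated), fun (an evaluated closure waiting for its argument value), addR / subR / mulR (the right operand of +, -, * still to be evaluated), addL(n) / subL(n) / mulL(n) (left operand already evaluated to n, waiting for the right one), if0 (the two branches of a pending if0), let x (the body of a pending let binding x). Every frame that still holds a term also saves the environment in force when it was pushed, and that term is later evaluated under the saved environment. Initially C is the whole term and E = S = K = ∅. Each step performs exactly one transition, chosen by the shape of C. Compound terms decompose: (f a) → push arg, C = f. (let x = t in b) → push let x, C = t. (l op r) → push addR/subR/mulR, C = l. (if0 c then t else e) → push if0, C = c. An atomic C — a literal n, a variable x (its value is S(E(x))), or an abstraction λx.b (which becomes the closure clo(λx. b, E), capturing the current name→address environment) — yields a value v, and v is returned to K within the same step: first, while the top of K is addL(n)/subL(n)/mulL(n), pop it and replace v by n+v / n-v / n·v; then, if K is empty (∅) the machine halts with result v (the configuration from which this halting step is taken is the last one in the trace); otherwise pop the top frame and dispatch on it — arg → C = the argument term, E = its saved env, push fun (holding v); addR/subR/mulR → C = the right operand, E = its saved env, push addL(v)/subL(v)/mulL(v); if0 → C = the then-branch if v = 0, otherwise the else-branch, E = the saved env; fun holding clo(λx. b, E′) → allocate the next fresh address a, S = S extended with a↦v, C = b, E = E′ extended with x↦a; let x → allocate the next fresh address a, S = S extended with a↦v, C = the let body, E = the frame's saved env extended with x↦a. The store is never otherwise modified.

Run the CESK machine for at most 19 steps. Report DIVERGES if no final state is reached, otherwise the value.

[0] <C=(2 * ((λx. (x x)) (λx. (x x)))), E=∅, S=∅, K=∅>
[1] <C=2, E=∅, S=∅, K=[mulR]>
[2] <C=((λx. (x x)) (λx. (x x))), E=∅, S=∅, K=[mulL(2)]>
[3] <C=(λx. (x x)), E=∅, S=∅, K=[arg :: mulL(2)]>
[4] <C=(λx. (x x)), E=∅, S=∅, K=[fun :: mulL(2)]>
[5] <C=(x x), E={x↦0}, S={0↦clo(λx. (x x), ∅)}, K=[mulL(2)]>
[6] <C=x, E={x↦0}, S={0↦clo(λx. (x x), ∅)}, K=[arg :: mulL(2)]>
[7] <C=x, E={x↦0}, S={0↦clo(λx. (x x), ∅)}, K=[fun :: mulL(2)]>
[8] <C=(x x), E={x↦1}, S={0↦clo(λx. (x x), ∅), 1↦clo(λx. (x x), ∅)}, K=[mulL(2)]>
[9] <C=x, E={x↦1}, S={0↦clo(λx. (x x), ∅), 1↦clo(λx. (x x), ∅)}, K=[arg :: mulL(2)]>
[10] <C=x, E={x↦1}, S={0↦clo(λx. (x x), ∅), 1↦clo(λx. (x x), ∅)}, K=[fun :: mulL(2)]>
[11] <C=(x x), E={x↦2}, S={0↦clo(λx. (x x), ∅), 1↦clo(λx. (x x), ∅), 2↦clo(λx. (x x), ∅)}, K=[mulL(2)]>
[12] <C=x, E={x↦2}, S={0↦clo(λx. (x x), ∅), 1↦clo(λx. (x x), ∅), 2↦clo(λx. (x x), ∅)}, K=[arg :: mulL(2)]>
[13] <C=x, E={x↦2}, S={0↦clo(λx. (x x), ∅), 1↦clo(λx. (x x), ∅), 2↦clo(λx. (x x), ∅)}, K=[fun :: mulL(2)]>
[14] <C=(x x), E={x↦3}, S={0↦clo(λx. (x x), ∅), 1↦clo(λx. (x x), ∅), 2↦clo(λx. (x x), ∅), 3↦clo(λx. (x x), ∅)}, K=[mulL(2)]>
[15] <C=x, E={x↦3}, S={0↦clo(λx. (x x), ∅), 1↦clo(λx. (x x), ∅), 2↦clo(λx. (x x), ∅), 3↦clo(λx. (x x), ∅)}, K=[arg :: mulL(2)]>
[16] <C=x, E={x↦3}, S={0↦clo(λx. (x x), ∅), 1↦clo(λx. (x x), ∅), 2↦clo(λx. (x x), ∅), 3↦clo(λx. (x x), ∅)}, K=[fun :: mulL(2)]>
[17] <C=(x x), E={x↦4}, S={0↦clo(λx. (x x), ∅), 1↦clo(λx. (x x), ∅), 2↦clo(λx. (x x), ∅), 3↦clo(λx. (x x), ∅), 4↦clo(λx. (x x), ∅)}, K=[mulL(2)]>
[18] <C=x, E={x↦4}, S={0↦clo(λx. (x x), ∅), 1↦clo(λx. (x x), ∅), 2↦clo(λx. (x x), ∅), 3↦clo(λx. (x x), ∅), 4↦clo(λx. (x x), ∅)}, K=[arg :: mulL(2)]>
[19] <C=x, E={x↦4}, S={0↦clo(λx. (x x), ∅), 1↦clo(λx. (x x), ∅), 2↦clo(λx. (x x), ∅), 3↦clo(λx. (x x), ∅), 4↦clo(λx. (x x), ∅)}, K=[fun :: mulL(2)]>
→ 19 transitions taken and the configuration is still not final: no result within 19 steps

Answer: DIVERGES (no final state within 19 steps)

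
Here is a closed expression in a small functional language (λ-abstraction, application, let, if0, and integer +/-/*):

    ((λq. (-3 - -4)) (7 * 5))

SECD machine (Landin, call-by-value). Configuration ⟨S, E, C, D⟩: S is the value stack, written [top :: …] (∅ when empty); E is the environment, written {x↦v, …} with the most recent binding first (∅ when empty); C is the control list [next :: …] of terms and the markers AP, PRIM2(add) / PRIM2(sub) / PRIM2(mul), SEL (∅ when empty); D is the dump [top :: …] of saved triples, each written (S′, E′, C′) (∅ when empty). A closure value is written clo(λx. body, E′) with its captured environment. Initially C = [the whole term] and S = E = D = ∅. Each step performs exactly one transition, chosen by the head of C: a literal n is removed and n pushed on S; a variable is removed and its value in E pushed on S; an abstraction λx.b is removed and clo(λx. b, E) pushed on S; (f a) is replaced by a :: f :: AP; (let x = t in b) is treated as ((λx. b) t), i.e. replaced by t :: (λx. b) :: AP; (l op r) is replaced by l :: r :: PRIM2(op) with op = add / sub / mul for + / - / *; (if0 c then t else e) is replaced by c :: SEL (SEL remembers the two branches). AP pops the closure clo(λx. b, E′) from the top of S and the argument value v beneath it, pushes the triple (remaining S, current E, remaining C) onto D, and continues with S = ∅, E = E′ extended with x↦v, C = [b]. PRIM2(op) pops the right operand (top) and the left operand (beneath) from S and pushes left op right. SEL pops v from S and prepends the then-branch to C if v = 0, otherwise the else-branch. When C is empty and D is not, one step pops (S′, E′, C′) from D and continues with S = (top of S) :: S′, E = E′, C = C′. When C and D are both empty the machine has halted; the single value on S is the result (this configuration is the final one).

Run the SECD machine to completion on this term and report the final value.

step 0: [S=∅ | E=∅ | C=[((λq. (-3 - -4)) (7 * 5))] | D=∅]
step 1: [S=∅ | E=∅ | C=[(7 * 5) :: (λq. (-3 - -4)) :: AP] | D=∅]
step 2: [S=∅ | E=∅ | C=[7 :: 5 :: PRIM2(mul) :: (λq. (-3 - -4)) :: AP] | D=∅]
step 3: [S=[7] | E=∅ | C=[5 :: PRIM2(mul) :: (λq. (-3 - -4)) :: AP] | D=∅]
step 4: [S=[5 :: 7] | E=∅ | C=[PRIM2(mul) :: (λq. (-3 - -4)) :: AP] | D=∅]
step 5: [S=[35] | E=∅ | C=[(λq. (-3 - -4)) :: AP] | D=∅]
step 6: [S=[clo(λq. (-3 - -4), ∅) :: 35] | E=∅ | C=[AP] | D=∅]
step 7: [S=∅ | E={q↦35} | C=[(-3 - -4)] | D=[(∅, ∅, ∅)]]
step 8: [S=∅ | E={q↦35} | C=[-3 :: -4 :: PRIM2(sub)] | D=[(∅, ∅, ∅)]]
step 9: [S=[-3] | E={q↦35} | C=[-4 :: PRIM2(sub)] | D=[(∅, ∅, ∅)]]
step 10: [S=[-4 :: -3] | E={q↦35} | C=[PRIM2(sub)] | D=[(∅, ∅, ∅)]]
step 11: [S=[1] | E={q↦35} | C=∅ | D=[(∅, ∅, ∅)]]
step 12: [S=[1] | E=∅ | C=∅ | D=∅]
→ final value 1

Answer: 1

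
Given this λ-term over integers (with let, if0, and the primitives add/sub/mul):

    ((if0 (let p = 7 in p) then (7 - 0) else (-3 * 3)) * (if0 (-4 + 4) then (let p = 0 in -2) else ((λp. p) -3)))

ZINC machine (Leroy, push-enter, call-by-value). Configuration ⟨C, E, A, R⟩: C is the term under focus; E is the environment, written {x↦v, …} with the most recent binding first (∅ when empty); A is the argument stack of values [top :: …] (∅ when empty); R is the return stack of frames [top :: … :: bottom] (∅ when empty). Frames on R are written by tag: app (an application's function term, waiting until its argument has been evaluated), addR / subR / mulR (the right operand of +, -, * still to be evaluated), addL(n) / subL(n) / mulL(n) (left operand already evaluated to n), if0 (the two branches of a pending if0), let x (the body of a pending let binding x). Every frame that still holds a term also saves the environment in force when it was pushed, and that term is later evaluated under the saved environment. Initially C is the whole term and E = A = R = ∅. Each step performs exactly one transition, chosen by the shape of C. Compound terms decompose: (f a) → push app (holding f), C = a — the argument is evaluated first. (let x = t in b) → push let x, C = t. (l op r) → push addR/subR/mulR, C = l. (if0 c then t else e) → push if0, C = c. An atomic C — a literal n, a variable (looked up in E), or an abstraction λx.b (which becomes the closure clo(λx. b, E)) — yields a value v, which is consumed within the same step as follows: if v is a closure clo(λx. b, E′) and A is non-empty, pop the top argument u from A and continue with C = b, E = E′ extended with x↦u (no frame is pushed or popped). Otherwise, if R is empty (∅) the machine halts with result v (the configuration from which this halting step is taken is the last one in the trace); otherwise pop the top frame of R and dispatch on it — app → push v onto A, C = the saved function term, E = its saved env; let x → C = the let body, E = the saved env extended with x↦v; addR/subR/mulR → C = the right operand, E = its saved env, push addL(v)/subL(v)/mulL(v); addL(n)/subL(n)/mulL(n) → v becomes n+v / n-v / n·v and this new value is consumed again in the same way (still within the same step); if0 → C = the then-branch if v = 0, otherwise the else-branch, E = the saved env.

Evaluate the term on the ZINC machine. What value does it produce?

[0] [C=((if0 (let p = 7 in p) then (7 - 0) else (-3 * 3)) * (if0 (-4 + 4) then (let p = 0 in -2) else ((λp. p) -3))) | E=∅ | A=∅ | R=∅]
[1] [C=(if0 (let p = 7 in p) then (7 - 0) else (-3 * 3)) | E=∅ | A=∅ | R=[mulR]]
[2] [C=(let p = 7 in p) | E=∅ | A=∅ | R=[if0 :: mulR]]
[3] [C=7 | E=∅ | A=∅ | R=[let p :: if0 :: mulR]]
[4] [C=p | E={p↦7} | A=∅ | R=[if0 :: mulR]]
[5] [C=(-3 * 3) | E=∅ | A=∅ | R=[mulR]]
[6] [C=-3 | E=∅ | A=∅ | R=[mulR :: mulR]]
[7] [C=3 | E=∅ | A=∅ | R=[mulL(-3) :: mulR]]
[8] [C=(if0 (-4 + 4) then (let p = 0 in -2) else ((λp. p) -3)) | E=∅ | A=∅ | R=[mulL(-9)]]
[9] [C=(-4 + 4) | E=∅ | A=∅ | R=[if0 :: mulL(-9)]]
[10] [C=-4 | E=∅ | A=∅ | R=[addR :: if0 :: mulL(-9)]]
[11] [C=4 | E=∅ | A=∅ | R=[addL(-4) :: if0 :: mulL(-9)]]
[12] [C=(let p = 0 in -2) | E=∅ | A=∅ | R=[mulL(-9)]]
[13] [C=0 | E=∅ | A=∅ | R=[let p :: mulL(-9)]]
[14] [C=-2 | E={p↦0} | A=∅ | R=[mulL(-9)]]
→ final value 18

Answer: 18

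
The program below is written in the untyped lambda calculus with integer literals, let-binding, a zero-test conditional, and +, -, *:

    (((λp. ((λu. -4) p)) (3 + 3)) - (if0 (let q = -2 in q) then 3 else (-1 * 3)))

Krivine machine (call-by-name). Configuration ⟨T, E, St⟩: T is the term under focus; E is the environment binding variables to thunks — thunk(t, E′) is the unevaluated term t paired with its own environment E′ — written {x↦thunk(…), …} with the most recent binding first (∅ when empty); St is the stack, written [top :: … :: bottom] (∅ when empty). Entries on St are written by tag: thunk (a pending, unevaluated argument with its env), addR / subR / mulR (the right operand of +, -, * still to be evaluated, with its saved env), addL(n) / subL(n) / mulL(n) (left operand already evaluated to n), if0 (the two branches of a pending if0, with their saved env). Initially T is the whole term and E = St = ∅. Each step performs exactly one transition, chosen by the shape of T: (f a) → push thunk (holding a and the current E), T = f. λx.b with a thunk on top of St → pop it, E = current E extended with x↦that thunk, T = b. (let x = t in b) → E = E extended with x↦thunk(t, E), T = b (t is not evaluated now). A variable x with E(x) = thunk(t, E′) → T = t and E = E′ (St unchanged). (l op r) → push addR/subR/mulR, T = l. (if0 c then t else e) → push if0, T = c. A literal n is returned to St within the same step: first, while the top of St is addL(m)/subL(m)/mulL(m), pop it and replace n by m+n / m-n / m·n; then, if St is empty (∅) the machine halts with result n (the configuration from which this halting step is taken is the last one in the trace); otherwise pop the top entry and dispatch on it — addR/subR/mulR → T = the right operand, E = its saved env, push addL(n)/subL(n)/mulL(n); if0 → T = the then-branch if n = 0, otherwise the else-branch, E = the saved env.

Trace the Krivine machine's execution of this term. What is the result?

step 0: [T=(((λp. ((λu. -4) p)) (3 + 3)) - (if0 (let q = -2 in q) then 3 else (-1 * 3))) | E=∅ | St=∅]
step 1: [T=((λp. ((λu. -4) p)) (3 + 3)) | E=∅ | St=[subR]]
step 2: [T=(λp. ((λu. -4) p)) | E=∅ | St=[thunk :: subR]]
step 3: [T=((λu. -4) p) | E={p↦thunk((3 + 3), ∅)} | St=[subR]]
step 4: [T=(λu. -4) | E={p↦thunk((3 + 3), ∅)} | St=[thunk :: subR]]
step 5: [T=-4 | E={u↦thunk(p, {p↦thunk((3 + 3), ∅)}), p↦thunk((3 + 3), ∅)} | St=[subR]]
step 6: [T=(if0 (let q = -2 in q) then 3 else (-1 * 3)) | E=∅ | St=[subL(-4)]]
step 7: [T=(let q = -2 in q) | E=∅ | St=[if0 :: subL(-4)]]
step 8: [T=q | E={q↦thunk(-2, ∅)} | St=[if0 :: subL(-4)]]
step 9: [T=-2 | E=∅ | St=[if0 :: subL(-4)]]
step 10: [T=(-1 * 3) | E=∅ | St=[subL(-4)]]
step 11: [T=-1 | E=∅ | St=[mulR :: subL(-4)]]
step 12: [T=3 | E=∅ | St=[mulL(-1) :: subL(-4)]]
→ final value -1

Answer: -1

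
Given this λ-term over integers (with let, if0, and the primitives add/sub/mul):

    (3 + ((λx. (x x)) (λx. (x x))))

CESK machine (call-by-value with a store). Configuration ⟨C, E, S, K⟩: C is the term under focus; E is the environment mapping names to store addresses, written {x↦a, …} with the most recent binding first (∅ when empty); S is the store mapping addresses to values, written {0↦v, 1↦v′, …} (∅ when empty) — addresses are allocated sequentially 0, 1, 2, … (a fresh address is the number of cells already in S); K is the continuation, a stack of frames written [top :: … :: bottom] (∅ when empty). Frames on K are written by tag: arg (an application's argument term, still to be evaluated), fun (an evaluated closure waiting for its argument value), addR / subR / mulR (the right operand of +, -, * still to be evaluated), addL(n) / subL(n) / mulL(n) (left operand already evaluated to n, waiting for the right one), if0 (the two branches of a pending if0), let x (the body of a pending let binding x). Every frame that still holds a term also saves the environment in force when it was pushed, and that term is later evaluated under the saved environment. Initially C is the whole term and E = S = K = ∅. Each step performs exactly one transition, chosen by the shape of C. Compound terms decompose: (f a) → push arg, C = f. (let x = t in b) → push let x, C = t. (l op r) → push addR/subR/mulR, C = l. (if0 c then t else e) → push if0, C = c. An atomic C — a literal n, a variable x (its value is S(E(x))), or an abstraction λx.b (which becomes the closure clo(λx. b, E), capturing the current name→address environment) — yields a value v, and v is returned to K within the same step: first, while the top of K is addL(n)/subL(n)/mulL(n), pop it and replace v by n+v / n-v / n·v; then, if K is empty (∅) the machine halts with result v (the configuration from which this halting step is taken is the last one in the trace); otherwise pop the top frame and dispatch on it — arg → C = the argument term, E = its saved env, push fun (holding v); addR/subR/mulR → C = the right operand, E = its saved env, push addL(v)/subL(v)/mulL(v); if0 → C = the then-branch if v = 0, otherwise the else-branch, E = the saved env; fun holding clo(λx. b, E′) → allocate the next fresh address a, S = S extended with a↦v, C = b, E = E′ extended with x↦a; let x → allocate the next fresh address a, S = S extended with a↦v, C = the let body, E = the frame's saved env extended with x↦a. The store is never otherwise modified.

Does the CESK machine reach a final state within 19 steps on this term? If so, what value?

t=0: <C=(3 + ((λx. (x x)) (λx. (x x)))), E=∅, S=∅, K=∅>
t=1: <C=3, E=∅, S=∅, K=[addR]>
t=2: <C=((λx. (x x)) (λx. (x x))), E=∅, S=∅, K=[addL(3)]>
t=3: <C=(λx. (x x)), E=∅, S=∅, K=[arg :: addL(3)]>
t=4: <C=(λx. (x x)), E=∅, S=∅, K=[fun :: addL(3)]>
t=5: <C=(x x), E={x↦0}, S={0↦clo(λx. (x x), ∅)}, K=[addL(3)]>
t=6: <C=x, E={x↦0}, S={0↦clo(λx. (x x), ∅)}, K=[arg :: addL(3)]>
t=7: <C=x, E={x↦0}, S={0↦clo(λx. (x x), ∅)}, K=[fun :: addL(3)]>
t=8: <C=(x x), E={x↦1}, S={0↦clo(λx. (x x), ∅), 1↦clo(λx. (x x), ∅)}, K=[addL(3)]>
t=9: <C=x, E={x↦1}, S={0↦clo(λx. (x x), ∅), 1↦clo(λx. (x x), ∅)}, K=[arg :: addL(3)]>
t=10: <C=x, E={x↦1}, S={0↦clo(λx. (x x), ∅), 1↦clo(λx. (x x), ∅)}, K=[fun :: addL(3)]>
t=11: <C=(x x), E={x↦2}, S={0↦clo(λx. (x x), ∅), 1↦clo(λx. (x x), ∅), 2↦clo(λx. (x x), ∅)}, K=[addL(3)]>
t=12: <C=x, E={x↦2}, S={0↦clo(λx. (x x), ∅), 1↦clo(λx. (x x), ∅), 2↦clo(λx. (x x), ∅)}, K=[arg :: addL(3)]>
t=13: <C=x, E={x↦2}, S={0↦clo(λx. (x x), ∅), 1↦clo(λx. (x x), ∅), 2↦clo(λx. (x x), ∅)}, K=[fun :: addL(3)]>
t=14: <C=(x x), E={x↦3}, S={0↦clo(λx. (x x), ∅), 1↦clo(λx. (x x), ∅), 2↦clo(λx. (x x), ∅), 3↦clo(λx. (x x), ∅)}, K=[addL(3)]>
t=15: <C=x, E={x↦3}, S={0↦clo(λx. (x x), ∅), 1↦clo(λx. (x x), ∅), 2↦clo(λx. (x x), ∅), 3↦clo(λx. (x x), ∅)}, K=[arg :: addL(3)]>
t=16: <C=x, E={x↦3}, S={0↦clo(λx. (x x), ∅), 1↦clo(λx. (x x), ∅), 2↦clo(λx. (x x), ∅), 3↦clo(λx. (x x), ∅)}, K=[fun :: addL(3)]>
t=17: <C=(x x), E={x↦4}, S={0↦clo(λx. (x x), ∅), 1↦clo(λx. (x x), ∅), 2↦clo(λx. (x x), ∅), 3↦clo(λx. (x x), ∅), 4↦clo(λx. (x x), ∅)}, K=[addL(3)]>
t=18: <C=x, E={x↦4}, S={0↦clo(λx. (x x), ∅), 1↦clo(λx. (x x), ∅), 2↦clo(λx. (x x), ∅), 3↦clo(λx. (x x), ∅), 4↦clo(λx. (x x), ∅)}, K=[arg :: addL(3)]>
t=19: <C=x, E={x↦4}, S={0↦clo(λx. (x x), ∅), 1↦clo(λx. (x x), ∅), 2↦clo(λx. (x x), ∅), 3↦clo(λx. (x x), ∅), 4↦clo(λx. (x x), ∅)}, K=[fun :: addL(3)]>
→ 19 transitions taken and the configuration is still not final: no result within 19 steps

Answer: DIVERGES (no final state within 19 steps)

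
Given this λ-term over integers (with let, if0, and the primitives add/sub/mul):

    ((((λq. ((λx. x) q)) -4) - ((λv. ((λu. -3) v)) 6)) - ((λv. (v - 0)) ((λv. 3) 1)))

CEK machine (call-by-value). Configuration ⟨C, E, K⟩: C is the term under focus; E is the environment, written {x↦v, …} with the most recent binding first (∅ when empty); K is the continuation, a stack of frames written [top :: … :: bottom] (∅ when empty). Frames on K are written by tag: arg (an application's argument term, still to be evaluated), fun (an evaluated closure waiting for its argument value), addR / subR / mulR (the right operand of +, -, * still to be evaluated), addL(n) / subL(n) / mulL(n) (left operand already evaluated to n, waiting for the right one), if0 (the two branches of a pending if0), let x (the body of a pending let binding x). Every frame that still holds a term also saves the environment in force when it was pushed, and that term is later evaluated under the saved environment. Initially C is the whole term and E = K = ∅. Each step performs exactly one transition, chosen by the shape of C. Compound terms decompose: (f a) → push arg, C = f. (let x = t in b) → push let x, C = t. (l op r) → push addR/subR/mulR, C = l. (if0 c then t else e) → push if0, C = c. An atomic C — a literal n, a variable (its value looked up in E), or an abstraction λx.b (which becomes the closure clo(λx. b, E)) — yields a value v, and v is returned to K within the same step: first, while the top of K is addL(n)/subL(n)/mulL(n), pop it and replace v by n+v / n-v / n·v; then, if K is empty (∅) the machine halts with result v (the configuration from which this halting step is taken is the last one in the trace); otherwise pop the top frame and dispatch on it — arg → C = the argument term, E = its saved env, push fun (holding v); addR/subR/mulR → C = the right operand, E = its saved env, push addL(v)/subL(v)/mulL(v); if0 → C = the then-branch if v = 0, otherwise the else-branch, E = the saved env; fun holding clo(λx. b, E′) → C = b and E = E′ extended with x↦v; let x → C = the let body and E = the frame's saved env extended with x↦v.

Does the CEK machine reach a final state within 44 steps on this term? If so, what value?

[0] <C=((((λq. ((λx. x) q)) -4) - ((λv. ((λu. -3) v)) 6)) - ((λv. (v - 0)) ((λv. 3) 1))), E=∅, K=∅>
[1] <C=(((λq. ((λx. x) q)) -4) - ((λv. ((λu. -3) v)) 6)), E=∅, K=[subR]>
[2] <C=((λq. ((λx. x) q)) -4), E=∅, K=[subR :: subR]>
[3] <C=(λq. ((λx. x) q)), E=∅, K=[arg :: subR :: subR]>
[4] <C=-4, E=∅, K=[fun :: subR :: subR]>
[5] <C=((λx. x) q), E={q↦-4}, K=[subR :: subR]>
[6] <C=(λx. x), E={q↦-4}, K=[arg :: subR :: subR]>
[7] <C=q, E={q↦-4}, K=[fun :: subR :: subR]>
[8] <C=x, E={x↦-4, q↦-4}, K=[subR :: subR]>
[9] <C=((λv. ((λu. -3) v)) 6), E=∅, K=[subL(-4) :: subR]>
[10] <C=(λv. ((λu. -3) v)), E=∅, K=[arg :: subL(-4) :: subR]>
[11] <C=6, E=∅, K=[fun :: subL(-4) :: subR]>
[12] <C=((λu. -3) v), E={v↦6}, K=[subL(-4) :: subR]>
[13] <C=(λu. -3), E={v↦6}, K=[arg :: subL(-4) :: subR]>
[14] <C=v, E={v↦6}, K=[fun :: subL(-4) :: subR]>
[15] <C=-3, E={u↦6, v↦6}, K=[subL(-4) :: subR]>
[16] <C=((λv. (v - 0)) ((λv. 3) 1)), E=∅, K=[subL(-1)]>
[17] <C=(λv. (v - 0)), E=∅, K=[arg :: subL(-1)]>
[18] <C=((λv. 3) 1), E=∅, K=[fun :: subL(-1)]>
[19] <C=(λv. 3), E=∅, K=[arg :: fun :: subL(-1)]>
[20] <C=1, E=∅, K=[fun :: fun :: subL(-1)]>
[21] <C=3, E={v↦1}, K=[fun :: subL(-1)]>
[22] <C=(v - 0), E={v↦3}, K=[subL(-1)]>
[23] <C=v, E={v↦3}, K=[subR :: subL(-1)]>
[24] <C=0, E={v↦3}, K=[subL(3) :: subL(-1)]>
→ final value -4

Answer: -4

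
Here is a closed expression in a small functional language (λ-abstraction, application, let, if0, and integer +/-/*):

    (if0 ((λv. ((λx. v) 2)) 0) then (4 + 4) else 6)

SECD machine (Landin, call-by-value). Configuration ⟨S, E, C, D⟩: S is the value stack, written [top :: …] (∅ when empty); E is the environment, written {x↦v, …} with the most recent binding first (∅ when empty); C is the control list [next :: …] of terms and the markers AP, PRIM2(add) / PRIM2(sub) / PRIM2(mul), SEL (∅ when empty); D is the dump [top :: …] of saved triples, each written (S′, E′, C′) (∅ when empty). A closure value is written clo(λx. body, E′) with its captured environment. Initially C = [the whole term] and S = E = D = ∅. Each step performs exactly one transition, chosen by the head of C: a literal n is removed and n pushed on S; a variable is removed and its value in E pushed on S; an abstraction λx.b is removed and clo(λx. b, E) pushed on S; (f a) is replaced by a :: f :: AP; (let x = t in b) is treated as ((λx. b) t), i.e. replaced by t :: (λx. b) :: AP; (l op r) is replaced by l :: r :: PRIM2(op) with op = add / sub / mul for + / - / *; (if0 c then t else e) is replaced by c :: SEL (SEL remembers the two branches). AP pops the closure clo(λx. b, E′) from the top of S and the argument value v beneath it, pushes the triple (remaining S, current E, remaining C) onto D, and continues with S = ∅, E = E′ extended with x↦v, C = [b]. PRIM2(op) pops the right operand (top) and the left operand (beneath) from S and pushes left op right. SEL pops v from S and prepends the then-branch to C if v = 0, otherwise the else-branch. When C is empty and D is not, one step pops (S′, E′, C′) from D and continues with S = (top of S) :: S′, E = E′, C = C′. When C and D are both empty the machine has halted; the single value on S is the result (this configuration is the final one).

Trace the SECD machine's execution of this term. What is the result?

Answer: 8

Machine steps:
[0] [S=∅ | E=∅ | C=[(if0 ((λv. ((λx. v) 2)) 0) then (4 + 4) else 6)] | D=∅]
[1] [S=∅ | E=∅ | C=[((λv. ((λx. v) 2)) 0) :: SEL] | D=∅]
[2] [S=∅ | E=∅ | C=[0 :: (λv. ((λx. v) 2)) :: AP :: SEL] | D=∅]
[3] [S=[0] | E=∅ | C=[(λv. ((λx. v) 2)) :: AP :: SEL] | D=∅]
[4] [S=[clo(λv. ((λx. v) 2), ∅) :: 0] | E=∅ | C=[AP :: SEL] | D=∅]
[5] [S=∅ | E={v↦0} | C=[((λx. v) 2)] | D=[(∅, ∅, [SEL])]]
[6] [S=∅ | E={v↦0} | C=[2 :: (λx. v) :: AP] | D=[(∅, ∅, [SEL])]]
[7] [S=[2] | E={v↦0} | C=[(λx. v) :: AP] | D=[(∅, ∅, [SEL])]]
[8] [S=[clo(λx. v, {v↦0}) :: 2] | E={v↦0} | C=[AP] | D=[(∅, ∅, [SEL])]]
[9] [S=∅ | E={x↦2, v↦0} | C=[v] | D=[(∅, {v↦0}, ∅) :: (∅, ∅, [SEL])]]
[10] [S=[0] | E={x↦2, v↦0} | C=∅ | D=[(∅, {v↦0}, ∅) :: (∅, ∅, [SEL])]]
[11] [S=[0] | E={v↦0} | C=∅ | D=[(∅, ∅, [SEL])]]
[12] [S=[0] | E=∅ | C=[SEL] | D=∅]
[13] [S=∅ | E=∅ | C=[(4 + 4)] | D=∅]
[14] [S=∅ | E=∅ | C=[4 :: 4 :: PRIM2(add)] | D=∅]
[15] [S=[4] | E=∅ | C=[4 :: PRIM2(add)] | D=∅]
[16] [S=[4 :: 4] | E=∅ | C=[PRIM2(add)] | D=∅]
[17] [S=[8] | E=∅ | C=∅ | D=∅]
→ final value 8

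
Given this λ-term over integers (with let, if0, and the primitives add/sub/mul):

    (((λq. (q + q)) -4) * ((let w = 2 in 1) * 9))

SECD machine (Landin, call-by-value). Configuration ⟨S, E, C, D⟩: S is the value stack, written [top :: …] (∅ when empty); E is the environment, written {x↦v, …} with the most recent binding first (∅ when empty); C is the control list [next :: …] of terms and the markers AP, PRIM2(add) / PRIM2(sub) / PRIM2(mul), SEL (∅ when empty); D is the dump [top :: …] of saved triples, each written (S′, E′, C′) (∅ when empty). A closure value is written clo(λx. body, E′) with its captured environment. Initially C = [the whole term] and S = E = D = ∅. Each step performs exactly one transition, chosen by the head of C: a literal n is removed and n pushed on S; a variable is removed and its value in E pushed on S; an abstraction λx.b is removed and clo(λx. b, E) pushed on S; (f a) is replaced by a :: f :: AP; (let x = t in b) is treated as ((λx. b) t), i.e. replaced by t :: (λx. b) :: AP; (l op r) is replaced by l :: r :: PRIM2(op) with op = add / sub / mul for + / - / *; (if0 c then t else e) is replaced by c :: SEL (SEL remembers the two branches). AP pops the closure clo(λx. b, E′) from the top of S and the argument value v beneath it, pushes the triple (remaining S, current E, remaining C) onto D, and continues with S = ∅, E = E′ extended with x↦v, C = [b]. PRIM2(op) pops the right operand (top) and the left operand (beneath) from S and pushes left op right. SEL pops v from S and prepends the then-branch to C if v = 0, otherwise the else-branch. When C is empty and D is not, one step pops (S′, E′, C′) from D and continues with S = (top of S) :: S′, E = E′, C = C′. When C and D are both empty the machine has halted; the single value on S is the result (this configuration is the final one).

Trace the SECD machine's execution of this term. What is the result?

0. [S=∅ | E=∅ | C=[(((λq. (q + q)) -4) * ((let w = 2 in 1) * 9))] | D=∅]
1. [S=∅ | E=∅ | C=[((λq. (q + q)) -4) :: ((let w = 2 in 1) * 9) :: PRIM2(mul)] | D=∅]
2. [S=∅ | E=∅ | C=[-4 :: (λq. (q + q)) :: AP :: ((let w = 2 in 1) * 9) :: PRIM2(mul)] | D=∅]
3. [S=[-4] | E=∅ | C=[(λq. (q + q)) :: AP :: ((let w = 2 in 1) * 9) :: PRIM2(mul)] | D=∅]
4. [S=[clo(λq. (q + q), ∅) :: -4] | E=∅ | C=[AP :: ((let w = 2 in 1) * 9) :: PRIM2(mul)] | D=∅]
5. [S=∅ | E={q↦-4} | C=[(q + q)] | D=[(∅, ∅, [((let w = 2 in 1) * 9) :: PRIM2(mul)])]]
6. [S=∅ | E={q↦-4} | C=[q :: q :: PRIM2(add)] | D=[(∅, ∅, [((let w = 2 in 1) * 9) :: PRIM2(mul)])]]
7. [S=[-4] | E={q↦-4} | C=[q :: PRIM2(add)] | D=[(∅, ∅, [((let w = 2 in 1) * 9) :: PRIM2(mul)])]]
8. [S=[-4 :: -4] | E={q↦-4} | C=[PRIM2(add)] | D=[(∅, ∅, [((let w = 2 in 1) * 9) :: PRIM2(mul)])]]
9. [S=[-8] | E={q↦-4} | C=∅ | D=[(∅, ∅, [((let w = 2 in 1) * 9) :: PRIM2(mul)])]]
10. [S=[-8] | E=∅ | C=[((let w = 2 in 1) * 9) :: PRIM2(mul)] | D=∅]
11. [S=[-8] | E=∅ | C=[(let w = 2 in 1) :: 9 :: PRIM2(mul) :: PRIM2(mul)] | D=∅]
12. [S=[-8] | E=∅ | C=[2 :: (λw. 1) :: AP :: 9 :: PRIM2(mul) :: PRIM2(mul)] | D=∅]
13. [S=[2 :: -8] | E=∅ | C=[(λw. 1) :: AP :: 9 :: PRIM2(mul) :: PRIM2(mul)] | D=∅]
14. [S=[clo(λw. 1, ∅) :: 2 :: -8] | E=∅ | C=[AP :: 9 :: PRIM2(mul) :: PRIM2(mul)] | D=∅]
15. [S=∅ | E={w↦2} | C=[1] | D=[([-8], ∅, [9 :: PRIM2(mul) :: PRIM2(mul)])]]
16. [S=[1] | E={w↦2} | C=∅ | D=[([-8], ∅, [9 :: PRIM2(mul) :: PRIM2(mul)])]]
17. [S=[1 :: -8] | E=∅ | C=[9 :: PRIM2(mul) :: PRIM2(mul)] | D=∅]
18. [S=[9 :: 1 :: -8] | E=∅ | C=[PRIM2(mul) :: PRIM2(mul)] | D=∅]
19. [S=[9 :: -8] | E=∅ | C=[PRIM2(mul)] | D=∅]
20. [S=[-72] | E=∅ | C=∅ | D=∅]
→ final value -72

Answer: -72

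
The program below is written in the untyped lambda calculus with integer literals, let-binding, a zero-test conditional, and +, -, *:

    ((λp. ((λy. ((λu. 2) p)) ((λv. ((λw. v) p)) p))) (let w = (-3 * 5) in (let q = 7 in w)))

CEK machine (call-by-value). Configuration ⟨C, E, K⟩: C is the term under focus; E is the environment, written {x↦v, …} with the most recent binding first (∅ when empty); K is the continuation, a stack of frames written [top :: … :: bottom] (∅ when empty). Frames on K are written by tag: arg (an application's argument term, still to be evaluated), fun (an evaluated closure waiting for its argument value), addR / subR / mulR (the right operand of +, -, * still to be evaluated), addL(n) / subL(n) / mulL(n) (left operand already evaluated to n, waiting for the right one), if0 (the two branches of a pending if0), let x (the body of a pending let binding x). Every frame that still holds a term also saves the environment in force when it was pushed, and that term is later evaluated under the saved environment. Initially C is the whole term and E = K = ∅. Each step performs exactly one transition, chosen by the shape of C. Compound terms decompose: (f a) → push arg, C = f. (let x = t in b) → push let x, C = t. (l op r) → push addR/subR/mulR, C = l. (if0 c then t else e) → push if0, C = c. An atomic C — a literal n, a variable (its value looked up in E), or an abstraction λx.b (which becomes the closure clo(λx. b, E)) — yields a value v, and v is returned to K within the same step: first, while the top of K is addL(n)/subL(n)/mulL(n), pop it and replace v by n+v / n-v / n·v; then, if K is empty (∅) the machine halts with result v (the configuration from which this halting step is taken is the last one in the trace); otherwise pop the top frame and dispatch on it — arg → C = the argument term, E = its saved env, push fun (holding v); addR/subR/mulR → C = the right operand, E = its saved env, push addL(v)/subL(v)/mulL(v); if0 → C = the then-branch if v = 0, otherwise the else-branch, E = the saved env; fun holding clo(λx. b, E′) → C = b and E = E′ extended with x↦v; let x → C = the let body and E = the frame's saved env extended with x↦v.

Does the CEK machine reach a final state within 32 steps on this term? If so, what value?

Answer: 2

Execution trace:
t=0: ⟨C=((λp. ((λy. ((λu. 2) p)) ((λv. ((λw. v) p)) p))) (let w = (-3 * 5) in (let q = 7 in w))); E=∅; K=∅⟩
t=1: ⟨C=(λp. ((λy. ((λu. 2) p)) ((λv. ((λw. v) p)) p))); E=∅; K=[arg]⟩
t=2: ⟨C=(let w = (-3 * 5) in (let q = 7 in w)); E=∅; K=[fun]⟩
t=3: ⟨C=(-3 * 5); E=∅; K=[let w :: fun]⟩
t=4: ⟨C=-3; E=∅; K=[mulR :: let w :: fun]⟩
t=5: ⟨C=5; E=∅; K=[mulL(-3) :: let w :: fun]⟩
t=6: ⟨C=(let q = 7 in w); E={w↦-15}; K=[fun]⟩
t=7: ⟨C=7; E={w↦-15}; K=[let q :: fun]⟩
t=8: ⟨C=w; E={q↦7, w↦-15}; K=[fun]⟩
t=9: ⟨C=((λy. ((λu. 2) p)) ((λv. ((λw. v) p)) p)); E={p↦-15}; K=∅⟩
t=10: ⟨C=(λy. ((λu. 2) p)); E={p↦-15}; K=[arg]⟩
t=11: ⟨C=((λv. ((λw. v) p)) p); E={p↦-15}; K=[fun]⟩
t=12: ⟨C=(λv. ((λw. v) p)); E={p↦-15}; K=[arg :: fun]⟩
t=13: ⟨C=p; E={p↦-15}; K=[fun :: fun]⟩
t=14: ⟨C=((λw. v) p); E={v↦-15, p↦-15}; K=[fun]⟩
t=15: ⟨C=(λw. v); E={v↦-15, p↦-15}; K=[arg :: fun]⟩
t=16: ⟨C=p; E={v↦-15, p↦-15}; K=[fun :: fun]⟩
t=17: ⟨C=v; E={w↦-15, v↦-15, p↦-15}; K=[fun]⟩
t=18: ⟨C=((λu. 2) p); E={y↦-15, p↦-15}; K=∅⟩
t=19: ⟨C=(λu. 2); E={y↦-15, p↦-15}; K=[arg]⟩
t=20: ⟨C=p; E={y↦-15, p↦-15}; K=[fun]⟩
t=21: ⟨C=2; E={u↦-15, y↦-15, p↦-15}; K=∅⟩
→ final value 2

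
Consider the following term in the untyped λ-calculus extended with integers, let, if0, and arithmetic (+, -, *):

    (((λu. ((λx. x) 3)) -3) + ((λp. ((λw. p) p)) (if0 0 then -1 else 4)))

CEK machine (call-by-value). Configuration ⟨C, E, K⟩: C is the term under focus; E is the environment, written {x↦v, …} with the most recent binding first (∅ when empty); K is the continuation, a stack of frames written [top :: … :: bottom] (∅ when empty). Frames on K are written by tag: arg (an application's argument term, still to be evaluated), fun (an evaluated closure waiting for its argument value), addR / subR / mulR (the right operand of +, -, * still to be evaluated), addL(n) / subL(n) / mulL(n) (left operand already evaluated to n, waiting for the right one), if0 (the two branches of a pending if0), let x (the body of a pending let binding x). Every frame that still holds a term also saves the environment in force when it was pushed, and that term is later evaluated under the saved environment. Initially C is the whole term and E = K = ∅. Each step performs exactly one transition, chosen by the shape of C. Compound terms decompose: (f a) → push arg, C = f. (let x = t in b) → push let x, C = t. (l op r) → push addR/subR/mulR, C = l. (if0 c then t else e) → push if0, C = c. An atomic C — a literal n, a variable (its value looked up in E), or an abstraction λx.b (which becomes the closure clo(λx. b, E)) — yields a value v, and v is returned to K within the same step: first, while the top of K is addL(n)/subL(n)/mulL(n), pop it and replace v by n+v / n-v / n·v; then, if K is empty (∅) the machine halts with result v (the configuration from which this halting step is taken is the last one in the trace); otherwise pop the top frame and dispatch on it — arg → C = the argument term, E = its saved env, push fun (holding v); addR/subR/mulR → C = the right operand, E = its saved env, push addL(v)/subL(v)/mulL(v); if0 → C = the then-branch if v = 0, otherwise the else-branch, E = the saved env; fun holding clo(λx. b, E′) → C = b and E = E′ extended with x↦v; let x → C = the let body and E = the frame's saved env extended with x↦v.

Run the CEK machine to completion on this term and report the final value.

Answer: 2

Derivation:
[0] <C=(((λu. ((λx. x) 3)) -3) + ((λp. ((λw. p) p)) (if0 0 then -1 else 4))), E=∅, K=∅>
[1] <C=((λu. ((λx. x) 3)) -3), E=∅, K=[addR]>
[2] <C=(λu. ((λx. x) 3)), E=∅, K=[arg :: addR]>
[3] <C=-3, E=∅, K=[fun :: addR]>
[4] <C=((λx. x) 3), E={u↦-3}, K=[addR]>
[5] <C=(λx. x), E={u↦-3}, K=[arg :: addR]>
[6] <C=3, E={u↦-3}, K=[fun :: addR]>
[7] <C=x, E={x↦3, u↦-3}, K=[addR]>
[8] <C=((λp. ((λw. p) p)) (if0 0 then -1 else 4)), E=∅, K=[addL(3)]>
[9] <C=(λp. ((λw. p) p)), E=∅, K=[arg :: addL(3)]>
[10] <C=(if0 0 then -1 else 4), E=∅, K=[fun :: addL(3)]>
[11] <C=0, E=∅, K=[if0 :: fun :: addL(3)]>
[12] <C=-1, E=∅, K=[fun :: addL(3)]>
[13] <C=((λw. p) p), E={p↦-1}, K=[addL(3)]>
[14] <C=(λw. p), E={p↦-1}, K=[arg :: addL(3)]>
[15] <C=p, E={p↦-1}, K=[fun :: addL(3)]>
[16] <C=p, E={w↦-1, p↦-1}, K=[addL(3)]>
→ final value 2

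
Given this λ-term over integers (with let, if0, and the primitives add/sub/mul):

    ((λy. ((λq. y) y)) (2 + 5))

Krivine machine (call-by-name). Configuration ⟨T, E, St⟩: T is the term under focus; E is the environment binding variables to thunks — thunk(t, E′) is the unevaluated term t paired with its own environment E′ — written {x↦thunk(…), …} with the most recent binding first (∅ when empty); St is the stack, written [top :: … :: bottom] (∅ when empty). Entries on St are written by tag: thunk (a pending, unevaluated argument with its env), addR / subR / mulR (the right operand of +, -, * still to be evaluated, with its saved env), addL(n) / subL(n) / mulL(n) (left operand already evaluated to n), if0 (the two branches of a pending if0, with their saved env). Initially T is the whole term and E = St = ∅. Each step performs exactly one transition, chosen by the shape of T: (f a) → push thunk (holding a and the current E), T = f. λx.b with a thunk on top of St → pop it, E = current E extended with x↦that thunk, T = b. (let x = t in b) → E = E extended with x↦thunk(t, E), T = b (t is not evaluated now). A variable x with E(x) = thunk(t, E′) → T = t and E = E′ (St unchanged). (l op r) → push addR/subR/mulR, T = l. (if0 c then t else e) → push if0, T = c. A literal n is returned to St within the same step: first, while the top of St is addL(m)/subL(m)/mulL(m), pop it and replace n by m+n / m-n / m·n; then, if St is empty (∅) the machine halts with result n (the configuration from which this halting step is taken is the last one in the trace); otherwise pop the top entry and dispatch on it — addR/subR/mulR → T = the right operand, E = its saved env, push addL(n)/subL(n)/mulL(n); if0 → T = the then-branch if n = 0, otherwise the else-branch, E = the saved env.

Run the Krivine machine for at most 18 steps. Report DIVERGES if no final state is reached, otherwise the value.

Answer: 7

Derivation:
0. <T=((λy. ((λq. y) y)) (2 + 5)), E=∅, St=∅>
1. <T=(λy. ((λq. y) y)), E=∅, St=[thunk]>
2. <T=((λq. y) y), E={y↦thunk((2 + 5), ∅)}, St=∅>
3. <T=(λq. y), E={y↦thunk((2 + 5), ∅)}, St=[thunk]>
4. <T=y, E={q↦thunk(y, {y↦thunk((2 + 5), ∅)}), y↦thunk((2 + 5), ∅)}, St=∅>
5. <T=(2 + 5), E=∅, St=∅>
6. <T=2, E=∅, St=[addR]>
7. <T=5, E=∅, St=[addL(2)]>
→ final value 7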